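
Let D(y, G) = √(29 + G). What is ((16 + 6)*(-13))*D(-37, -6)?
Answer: -286*√23 ≈ -1371.6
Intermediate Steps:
((16 + 6)*(-13))*D(-37, -6) = ((16 + 6)*(-13))*√(29 - 6) = (22*(-13))*√23 = -286*√23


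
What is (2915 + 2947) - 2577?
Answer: 3285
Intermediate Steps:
(2915 + 2947) - 2577 = 5862 - 2577 = 3285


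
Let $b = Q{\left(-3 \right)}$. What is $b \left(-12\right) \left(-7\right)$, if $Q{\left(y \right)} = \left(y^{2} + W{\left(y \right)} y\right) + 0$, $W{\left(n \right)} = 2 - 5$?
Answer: $1512$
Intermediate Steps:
$W{\left(n \right)} = -3$
$Q{\left(y \right)} = y^{2} - 3 y$ ($Q{\left(y \right)} = \left(y^{2} - 3 y\right) + 0 = y^{2} - 3 y$)
$b = 18$ ($b = - 3 \left(-3 - 3\right) = \left(-3\right) \left(-6\right) = 18$)
$b \left(-12\right) \left(-7\right) = 18 \left(-12\right) \left(-7\right) = \left(-216\right) \left(-7\right) = 1512$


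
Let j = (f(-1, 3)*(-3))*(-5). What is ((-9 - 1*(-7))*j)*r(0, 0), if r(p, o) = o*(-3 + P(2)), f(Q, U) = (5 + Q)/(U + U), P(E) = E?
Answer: 0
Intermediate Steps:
f(Q, U) = (5 + Q)/(2*U) (f(Q, U) = (5 + Q)/((2*U)) = (5 + Q)*(1/(2*U)) = (5 + Q)/(2*U))
r(p, o) = -o (r(p, o) = o*(-3 + 2) = o*(-1) = -o)
j = 10 (j = (((1/2)*(5 - 1)/3)*(-3))*(-5) = (((1/2)*(1/3)*4)*(-3))*(-5) = ((2/3)*(-3))*(-5) = -2*(-5) = 10)
((-9 - 1*(-7))*j)*r(0, 0) = ((-9 - 1*(-7))*10)*(-1*0) = ((-9 + 7)*10)*0 = -2*10*0 = -20*0 = 0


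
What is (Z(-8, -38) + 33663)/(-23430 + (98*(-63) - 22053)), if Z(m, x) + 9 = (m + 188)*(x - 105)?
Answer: -2638/17219 ≈ -0.15320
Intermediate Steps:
Z(m, x) = -9 + (-105 + x)*(188 + m) (Z(m, x) = -9 + (m + 188)*(x - 105) = -9 + (188 + m)*(-105 + x) = -9 + (-105 + x)*(188 + m))
(Z(-8, -38) + 33663)/(-23430 + (98*(-63) - 22053)) = ((-19749 - 105*(-8) + 188*(-38) - 8*(-38)) + 33663)/(-23430 + (98*(-63) - 22053)) = ((-19749 + 840 - 7144 + 304) + 33663)/(-23430 + (-6174 - 22053)) = (-25749 + 33663)/(-23430 - 28227) = 7914/(-51657) = 7914*(-1/51657) = -2638/17219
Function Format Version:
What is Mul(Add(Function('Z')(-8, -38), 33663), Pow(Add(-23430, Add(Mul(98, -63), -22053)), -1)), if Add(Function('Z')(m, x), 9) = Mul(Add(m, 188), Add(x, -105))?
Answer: Rational(-2638, 17219) ≈ -0.15320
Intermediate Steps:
Function('Z')(m, x) = Add(-9, Mul(Add(-105, x), Add(188, m))) (Function('Z')(m, x) = Add(-9, Mul(Add(m, 188), Add(x, -105))) = Add(-9, Mul(Add(188, m), Add(-105, x))) = Add(-9, Mul(Add(-105, x), Add(188, m))))
Mul(Add(Function('Z')(-8, -38), 33663), Pow(Add(-23430, Add(Mul(98, -63), -22053)), -1)) = Mul(Add(Add(-19749, Mul(-105, -8), Mul(188, -38), Mul(-8, -38)), 33663), Pow(Add(-23430, Add(Mul(98, -63), -22053)), -1)) = Mul(Add(Add(-19749, 840, -7144, 304), 33663), Pow(Add(-23430, Add(-6174, -22053)), -1)) = Mul(Add(-25749, 33663), Pow(Add(-23430, -28227), -1)) = Mul(7914, Pow(-51657, -1)) = Mul(7914, Rational(-1, 51657)) = Rational(-2638, 17219)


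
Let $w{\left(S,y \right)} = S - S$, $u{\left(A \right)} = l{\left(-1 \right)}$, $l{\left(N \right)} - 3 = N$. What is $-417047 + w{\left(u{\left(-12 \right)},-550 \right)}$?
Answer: $-417047$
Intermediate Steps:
$l{\left(N \right)} = 3 + N$
$u{\left(A \right)} = 2$ ($u{\left(A \right)} = 3 - 1 = 2$)
$w{\left(S,y \right)} = 0$
$-417047 + w{\left(u{\left(-12 \right)},-550 \right)} = -417047 + 0 = -417047$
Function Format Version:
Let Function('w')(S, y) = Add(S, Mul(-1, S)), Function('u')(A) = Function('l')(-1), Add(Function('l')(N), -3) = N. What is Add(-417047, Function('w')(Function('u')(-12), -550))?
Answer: -417047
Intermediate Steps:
Function('l')(N) = Add(3, N)
Function('u')(A) = 2 (Function('u')(A) = Add(3, -1) = 2)
Function('w')(S, y) = 0
Add(-417047, Function('w')(Function('u')(-12), -550)) = Add(-417047, 0) = -417047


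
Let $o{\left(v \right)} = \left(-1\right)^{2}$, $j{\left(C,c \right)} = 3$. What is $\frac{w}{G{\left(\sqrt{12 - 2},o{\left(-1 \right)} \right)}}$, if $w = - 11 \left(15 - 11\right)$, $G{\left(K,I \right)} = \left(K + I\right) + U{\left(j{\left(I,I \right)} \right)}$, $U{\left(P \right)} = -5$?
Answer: $\frac{88}{3} + \frac{22 \sqrt{10}}{3} \approx 52.523$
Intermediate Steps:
$o{\left(v \right)} = 1$
$G{\left(K,I \right)} = -5 + I + K$ ($G{\left(K,I \right)} = \left(K + I\right) - 5 = \left(I + K\right) - 5 = -5 + I + K$)
$w = -44$ ($w = \left(-11\right) 4 = -44$)
$\frac{w}{G{\left(\sqrt{12 - 2},o{\left(-1 \right)} \right)}} = - \frac{44}{-5 + 1 + \sqrt{12 - 2}} = - \frac{44}{-5 + 1 + \sqrt{10}} = - \frac{44}{-4 + \sqrt{10}}$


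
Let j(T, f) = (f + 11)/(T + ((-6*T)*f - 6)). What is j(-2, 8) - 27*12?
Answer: -28493/88 ≈ -323.78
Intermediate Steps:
j(T, f) = (11 + f)/(-6 + T - 6*T*f) (j(T, f) = (11 + f)/(T + (-6*T*f - 6)) = (11 + f)/(T + (-6 - 6*T*f)) = (11 + f)/(-6 + T - 6*T*f))
j(-2, 8) - 27*12 = (-11 - 1*8)/(6 - 1*(-2) + 6*(-2)*8) - 27*12 = (-11 - 8)/(6 + 2 - 96) - 324 = -19/(-88) - 324 = -1/88*(-19) - 324 = 19/88 - 324 = -28493/88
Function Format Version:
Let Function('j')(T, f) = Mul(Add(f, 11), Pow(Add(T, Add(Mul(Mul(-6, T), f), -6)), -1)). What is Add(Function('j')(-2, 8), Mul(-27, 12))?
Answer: Rational(-28493, 88) ≈ -323.78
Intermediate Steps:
Function('j')(T, f) = Mul(Pow(Add(-6, T, Mul(-6, T, f)), -1), Add(11, f)) (Function('j')(T, f) = Mul(Add(11, f), Pow(Add(T, Add(Mul(-6, T, f), -6)), -1)) = Mul(Add(11, f), Pow(Add(T, Add(-6, Mul(-6, T, f))), -1)) = Mul(Add(11, f), Pow(Add(-6, T, Mul(-6, T, f)), -1)) = Mul(Pow(Add(-6, T, Mul(-6, T, f)), -1), Add(11, f)))
Add(Function('j')(-2, 8), Mul(-27, 12)) = Add(Mul(Pow(Add(6, Mul(-1, -2), Mul(6, -2, 8)), -1), Add(-11, Mul(-1, 8))), Mul(-27, 12)) = Add(Mul(Pow(Add(6, 2, -96), -1), Add(-11, -8)), -324) = Add(Mul(Pow(-88, -1), -19), -324) = Add(Mul(Rational(-1, 88), -19), -324) = Add(Rational(19, 88), -324) = Rational(-28493, 88)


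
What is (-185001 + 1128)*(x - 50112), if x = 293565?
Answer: -44764433469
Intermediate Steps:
(-185001 + 1128)*(x - 50112) = (-185001 + 1128)*(293565 - 50112) = -183873*243453 = -44764433469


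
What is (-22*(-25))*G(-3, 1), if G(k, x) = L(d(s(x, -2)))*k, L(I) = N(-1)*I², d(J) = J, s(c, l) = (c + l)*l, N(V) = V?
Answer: 6600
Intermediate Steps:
s(c, l) = l*(c + l)
L(I) = -I²
G(k, x) = -k*(4 - 2*x)² (G(k, x) = (-(-2*(x - 2))²)*k = (-(-2*(-2 + x))²)*k = (-(4 - 2*x)²)*k = -k*(4 - 2*x)²)
(-22*(-25))*G(-3, 1) = (-22*(-25))*(-4*(-3)*(-2 + 1)²) = 550*(-4*(-3)*(-1)²) = 550*(-4*(-3)*1) = 550*12 = 6600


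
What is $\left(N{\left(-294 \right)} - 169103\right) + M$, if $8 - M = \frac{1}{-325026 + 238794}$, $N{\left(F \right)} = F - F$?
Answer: $- \frac{14581400039}{86232} \approx -1.691 \cdot 10^{5}$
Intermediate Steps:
$N{\left(F \right)} = 0$
$M = \frac{689857}{86232}$ ($M = 8 - \frac{1}{-325026 + 238794} = 8 - \frac{1}{-86232} = 8 - - \frac{1}{86232} = 8 + \frac{1}{86232} = \frac{689857}{86232} \approx 8.0$)
$\left(N{\left(-294 \right)} - 169103\right) + M = \left(0 - 169103\right) + \frac{689857}{86232} = -169103 + \frac{689857}{86232} = - \frac{14581400039}{86232}$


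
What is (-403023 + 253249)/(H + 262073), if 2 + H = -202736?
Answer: -149774/59335 ≈ -2.5242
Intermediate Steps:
H = -202738 (H = -2 - 202736 = -202738)
(-403023 + 253249)/(H + 262073) = (-403023 + 253249)/(-202738 + 262073) = -149774/59335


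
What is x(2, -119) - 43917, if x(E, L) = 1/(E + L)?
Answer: -5138290/117 ≈ -43917.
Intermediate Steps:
x(2, -119) - 43917 = 1/(2 - 119) - 43917 = 1/(-117) - 43917 = -1/117 - 43917 = -5138290/117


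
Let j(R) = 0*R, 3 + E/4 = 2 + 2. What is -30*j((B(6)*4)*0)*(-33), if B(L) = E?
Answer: 0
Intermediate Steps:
E = 4 (E = -12 + 4*(2 + 2) = -12 + 4*4 = -12 + 16 = 4)
B(L) = 4
j(R) = 0
-30*j((B(6)*4)*0)*(-33) = -30*0*(-33) = 0*(-33) = 0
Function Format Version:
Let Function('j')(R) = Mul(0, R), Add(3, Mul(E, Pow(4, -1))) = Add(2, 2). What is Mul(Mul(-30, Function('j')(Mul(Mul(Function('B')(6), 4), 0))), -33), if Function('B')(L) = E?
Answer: 0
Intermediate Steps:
E = 4 (E = Add(-12, Mul(4, Add(2, 2))) = Add(-12, Mul(4, 4)) = Add(-12, 16) = 4)
Function('B')(L) = 4
Function('j')(R) = 0
Mul(Mul(-30, Function('j')(Mul(Mul(Function('B')(6), 4), 0))), -33) = Mul(Mul(-30, 0), -33) = Mul(0, -33) = 0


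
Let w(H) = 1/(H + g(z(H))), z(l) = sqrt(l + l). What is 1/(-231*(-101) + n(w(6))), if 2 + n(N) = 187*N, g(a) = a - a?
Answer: 6/140161 ≈ 4.2808e-5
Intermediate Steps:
z(l) = sqrt(2)*sqrt(l) (z(l) = sqrt(2*l) = sqrt(2)*sqrt(l))
g(a) = 0
w(H) = 1/H (w(H) = 1/(H + 0) = 1/H)
n(N) = -2 + 187*N
1/(-231*(-101) + n(w(6))) = 1/(-231*(-101) + (-2 + 187/6)) = 1/(23331 + (-2 + 187*(1/6))) = 1/(23331 + (-2 + 187/6)) = 1/(23331 + 175/6) = 1/(140161/6) = 6/140161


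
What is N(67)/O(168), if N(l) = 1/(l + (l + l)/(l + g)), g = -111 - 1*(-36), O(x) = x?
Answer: 1/8442 ≈ 0.00011846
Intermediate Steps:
g = -75 (g = -111 + 36 = -75)
N(l) = 1/(l + 2*l/(-75 + l)) (N(l) = 1/(l + (l + l)/(l - 75)) = 1/(l + (2*l)/(-75 + l)) = 1/(l + 2*l/(-75 + l)))
N(67)/O(168) = ((-75 + 67)/(67*(-73 + 67)))/168 = ((1/67)*(-8)/(-6))*(1/168) = ((1/67)*(-⅙)*(-8))*(1/168) = (4/201)*(1/168) = 1/8442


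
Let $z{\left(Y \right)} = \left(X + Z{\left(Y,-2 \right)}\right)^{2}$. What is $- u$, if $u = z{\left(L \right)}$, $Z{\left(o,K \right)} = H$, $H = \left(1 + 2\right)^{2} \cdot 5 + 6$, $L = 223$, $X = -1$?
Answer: $-2500$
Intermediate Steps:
$H = 51$ ($H = 3^{2} \cdot 5 + 6 = 9 \cdot 5 + 6 = 45 + 6 = 51$)
$Z{\left(o,K \right)} = 51$
$z{\left(Y \right)} = 2500$ ($z{\left(Y \right)} = \left(-1 + 51\right)^{2} = 50^{2} = 2500$)
$u = 2500$
$- u = \left(-1\right) 2500 = -2500$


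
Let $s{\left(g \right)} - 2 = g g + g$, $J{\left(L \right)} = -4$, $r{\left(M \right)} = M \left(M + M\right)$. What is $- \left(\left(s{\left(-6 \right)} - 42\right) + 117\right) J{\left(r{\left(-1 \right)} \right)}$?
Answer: $428$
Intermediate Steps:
$r{\left(M \right)} = 2 M^{2}$ ($r{\left(M \right)} = M 2 M = 2 M^{2}$)
$s{\left(g \right)} = 2 + g + g^{2}$ ($s{\left(g \right)} = 2 + \left(g g + g\right) = 2 + \left(g^{2} + g\right) = 2 + \left(g + g^{2}\right) = 2 + g + g^{2}$)
$- \left(\left(s{\left(-6 \right)} - 42\right) + 117\right) J{\left(r{\left(-1 \right)} \right)} = - \left(\left(\left(2 - 6 + \left(-6\right)^{2}\right) - 42\right) + 117\right) \left(-4\right) = - \left(\left(\left(2 - 6 + 36\right) - 42\right) + 117\right) \left(-4\right) = - \left(\left(32 - 42\right) + 117\right) \left(-4\right) = - \left(-10 + 117\right) \left(-4\right) = - 107 \left(-4\right) = \left(-1\right) \left(-428\right) = 428$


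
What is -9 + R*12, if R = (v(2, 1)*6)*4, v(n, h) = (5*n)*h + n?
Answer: 3447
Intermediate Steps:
v(n, h) = n + 5*h*n (v(n, h) = 5*h*n + n = n + 5*h*n)
R = 288 (R = ((2*(1 + 5*1))*6)*4 = ((2*(1 + 5))*6)*4 = ((2*6)*6)*4 = (12*6)*4 = 72*4 = 288)
-9 + R*12 = -9 + 288*12 = -9 + 3456 = 3447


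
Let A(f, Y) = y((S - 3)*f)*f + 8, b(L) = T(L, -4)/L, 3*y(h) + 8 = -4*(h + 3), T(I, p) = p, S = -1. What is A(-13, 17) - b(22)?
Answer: 10958/11 ≈ 996.18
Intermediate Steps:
y(h) = -20/3 - 4*h/3 (y(h) = -8/3 + (-4*(h + 3))/3 = -8/3 + (-4*(3 + h))/3 = -8/3 + (-12 - 4*h)/3 = -8/3 + (-4 - 4*h/3) = -20/3 - 4*h/3)
b(L) = -4/L
A(f, Y) = 8 + f*(-20/3 + 16*f/3) (A(f, Y) = (-20/3 - 4*(-1 - 3)*f/3)*f + 8 = (-20/3 - (-16)*f/3)*f + 8 = (-20/3 + 16*f/3)*f + 8 = f*(-20/3 + 16*f/3) + 8 = 8 + f*(-20/3 + 16*f/3))
A(-13, 17) - b(22) = (8 + (4/3)*(-13)*(-5 + 4*(-13))) - (-4)/22 = (8 + (4/3)*(-13)*(-5 - 52)) - (-4)/22 = (8 + (4/3)*(-13)*(-57)) - 1*(-2/11) = (8 + 988) + 2/11 = 996 + 2/11 = 10958/11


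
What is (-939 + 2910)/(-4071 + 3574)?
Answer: -1971/497 ≈ -3.9658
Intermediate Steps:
(-939 + 2910)/(-4071 + 3574) = 1971/(-497) = 1971*(-1/497) = -1971/497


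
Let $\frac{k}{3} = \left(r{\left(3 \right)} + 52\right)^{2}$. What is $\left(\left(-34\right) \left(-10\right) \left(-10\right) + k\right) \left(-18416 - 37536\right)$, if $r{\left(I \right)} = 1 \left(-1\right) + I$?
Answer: $-299231296$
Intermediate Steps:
$r{\left(I \right)} = -1 + I$
$k = 8748$ ($k = 3 \left(\left(-1 + 3\right) + 52\right)^{2} = 3 \left(2 + 52\right)^{2} = 3 \cdot 54^{2} = 3 \cdot 2916 = 8748$)
$\left(\left(-34\right) \left(-10\right) \left(-10\right) + k\right) \left(-18416 - 37536\right) = \left(\left(-34\right) \left(-10\right) \left(-10\right) + 8748\right) \left(-18416 - 37536\right) = \left(340 \left(-10\right) + 8748\right) \left(-55952\right) = \left(-3400 + 8748\right) \left(-55952\right) = 5348 \left(-55952\right) = -299231296$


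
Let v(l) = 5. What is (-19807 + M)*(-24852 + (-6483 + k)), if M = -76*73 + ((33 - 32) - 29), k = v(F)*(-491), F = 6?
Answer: 857691570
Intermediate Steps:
k = -2455 (k = 5*(-491) = -2455)
M = -5576 (M = -5548 + (1 - 29) = -5548 - 28 = -5576)
(-19807 + M)*(-24852 + (-6483 + k)) = (-19807 - 5576)*(-24852 + (-6483 - 2455)) = -25383*(-24852 - 8938) = -25383*(-33790) = 857691570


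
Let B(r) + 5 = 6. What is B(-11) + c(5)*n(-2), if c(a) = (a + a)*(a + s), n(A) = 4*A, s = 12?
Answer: -1359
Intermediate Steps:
B(r) = 1 (B(r) = -5 + 6 = 1)
c(a) = 2*a*(12 + a) (c(a) = (a + a)*(a + 12) = (2*a)*(12 + a) = 2*a*(12 + a))
B(-11) + c(5)*n(-2) = 1 + (2*5*(12 + 5))*(4*(-2)) = 1 + (2*5*17)*(-8) = 1 + 170*(-8) = 1 - 1360 = -1359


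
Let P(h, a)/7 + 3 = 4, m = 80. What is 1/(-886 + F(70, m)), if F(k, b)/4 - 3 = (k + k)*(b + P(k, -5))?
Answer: 1/47846 ≈ 2.0900e-5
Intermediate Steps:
P(h, a) = 7 (P(h, a) = -21 + 7*4 = -21 + 28 = 7)
F(k, b) = 12 + 8*k*(7 + b) (F(k, b) = 12 + 4*((k + k)*(b + 7)) = 12 + 4*((2*k)*(7 + b)) = 12 + 4*(2*k*(7 + b)) = 12 + 8*k*(7 + b))
1/(-886 + F(70, m)) = 1/(-886 + (12 + 56*70 + 8*80*70)) = 1/(-886 + (12 + 3920 + 44800)) = 1/(-886 + 48732) = 1/47846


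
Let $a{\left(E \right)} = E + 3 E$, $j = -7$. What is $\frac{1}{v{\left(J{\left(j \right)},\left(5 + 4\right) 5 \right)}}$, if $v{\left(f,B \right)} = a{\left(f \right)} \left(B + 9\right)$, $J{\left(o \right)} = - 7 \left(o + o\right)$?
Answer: $\frac{1}{21168} \approx 4.7241 \cdot 10^{-5}$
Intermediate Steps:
$J{\left(o \right)} = - 14 o$ ($J{\left(o \right)} = - 7 \cdot 2 o = - 14 o$)
$a{\left(E \right)} = 4 E$
$v{\left(f,B \right)} = 4 f \left(9 + B\right)$ ($v{\left(f,B \right)} = 4 f \left(B + 9\right) = 4 f \left(9 + B\right)$)
$\frac{1}{v{\left(J{\left(j \right)},\left(5 + 4\right) 5 \right)}} = \frac{1}{4 \left(\left(-14\right) \left(-7\right)\right) \left(9 + \left(5 + 4\right) 5\right)} = \frac{1}{4 \cdot 98 \left(9 + 9 \cdot 5\right)} = \frac{1}{4 \cdot 98 \left(9 + 45\right)} = \frac{1}{4 \cdot 98 \cdot 54} = \frac{1}{21168}$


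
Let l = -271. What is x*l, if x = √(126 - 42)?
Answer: -542*√21 ≈ -2483.8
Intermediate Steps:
x = 2*√21 (x = √84 = 2*√21 ≈ 9.1651)
x*l = (2*√21)*(-271) = -542*√21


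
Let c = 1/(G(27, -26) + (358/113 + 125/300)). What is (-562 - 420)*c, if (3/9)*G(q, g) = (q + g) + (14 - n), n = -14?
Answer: -1331592/122833 ≈ -10.841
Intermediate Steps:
G(q, g) = 84 + 3*g + 3*q (G(q, g) = 3*((q + g) + (14 - 1*(-14))) = 3*((g + q) + (14 + 14)) = 3*((g + q) + 28) = 3*(28 + g + q) = 84 + 3*g + 3*q)
c = 1356/122833 (c = 1/((84 + 3*(-26) + 3*27) + (358/113 + 125/300)) = 1/((84 - 78 + 81) + (358*(1/113) + 125*(1/300))) = 1/(87 + (358/113 + 5/12)) = 1/(87 + 4861/1356) = 1/(122833/1356) = 1356/122833 ≈ 0.011039)
(-562 - 420)*c = (-562 - 420)*(1356/122833) = -982*1356/122833 = -1331592/122833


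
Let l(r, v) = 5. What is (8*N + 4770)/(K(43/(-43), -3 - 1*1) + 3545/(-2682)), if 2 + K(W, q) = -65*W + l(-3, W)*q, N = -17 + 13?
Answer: 12707316/111781 ≈ 113.68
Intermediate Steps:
N = -4
K(W, q) = -2 - 65*W + 5*q (K(W, q) = -2 + (-65*W + 5*q) = -2 - 65*W + 5*q)
(8*N + 4770)/(K(43/(-43), -3 - 1*1) + 3545/(-2682)) = (8*(-4) + 4770)/((-2 - 2795/(-43) + 5*(-3 - 1*1)) + 3545/(-2682)) = (-32 + 4770)/((-2 - 2795*(-1)/43 + 5*(-3 - 1)) + 3545*(-1/2682)) = 4738/((-2 - 65*(-1) + 5*(-4)) - 3545/2682) = 4738/((-2 + 65 - 20) - 3545/2682) = 4738/(43 - 3545/2682) = 4738/(111781/2682) = 4738*(2682/111781) = 12707316/111781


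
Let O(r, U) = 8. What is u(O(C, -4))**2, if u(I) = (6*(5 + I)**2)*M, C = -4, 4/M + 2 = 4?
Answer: 4112784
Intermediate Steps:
M = 2 (M = 4/(-2 + 4) = 4/2 = 4*(1/2) = 2)
u(I) = 12*(5 + I)**2 (u(I) = (6*(5 + I)**2)*2 = 12*(5 + I)**2)
u(O(C, -4))**2 = (12*(5 + 8)**2)**2 = (12*13**2)**2 = (12*169)**2 = 2028**2 = 4112784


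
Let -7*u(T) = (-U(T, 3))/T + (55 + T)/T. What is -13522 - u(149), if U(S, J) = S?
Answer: -14103391/1043 ≈ -13522.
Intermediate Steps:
u(T) = ⅐ - (55 + T)/(7*T) (u(T) = -((-T)/T + (55 + T)/T)/7 = -(-1 + (55 + T)/T)/7 = ⅐ - (55 + T)/(7*T))
-13522 - u(149) = -13522 - (-55)/(7*149) = -13522 - 1*(-55/1043) = -13522 + 55/1043 = -14103391/1043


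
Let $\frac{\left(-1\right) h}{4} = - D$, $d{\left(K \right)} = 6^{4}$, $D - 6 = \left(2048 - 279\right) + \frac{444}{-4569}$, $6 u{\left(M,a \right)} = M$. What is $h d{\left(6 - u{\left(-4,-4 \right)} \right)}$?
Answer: $\frac{14013269568}{1523} \approx 9.2011 \cdot 10^{6}$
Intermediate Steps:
$u{\left(M,a \right)} = \frac{M}{6}$
$D = \frac{2703177}{1523}$ ($D = 6 + \left(\left(2048 - 279\right) + \frac{444}{-4569}\right) = 6 + \left(1769 + 444 \left(- \frac{1}{4569}\right)\right) = 6 + \left(1769 - \frac{148}{1523}\right) = 6 + \frac{2694039}{1523} = \frac{2703177}{1523} \approx 1774.9$)
$d{\left(K \right)} = 1296$
$h = \frac{10812708}{1523}$ ($h = - 4 \left(\left(-1\right) \frac{2703177}{1523}\right) = \left(-4\right) \left(- \frac{2703177}{1523}\right) = \frac{10812708}{1523} \approx 7099.6$)
$h d{\left(6 - u{\left(-4,-4 \right)} \right)} = \frac{10812708}{1523} \cdot 1296 = \frac{14013269568}{1523}$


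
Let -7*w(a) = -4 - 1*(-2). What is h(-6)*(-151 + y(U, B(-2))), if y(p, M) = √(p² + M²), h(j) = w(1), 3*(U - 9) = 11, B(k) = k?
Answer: -302/7 + 4*√370/21 ≈ -39.479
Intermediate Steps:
U = 38/3 (U = 9 + (⅓)*11 = 9 + 11/3 = 38/3 ≈ 12.667)
w(a) = 2/7 (w(a) = -(-4 - 1*(-2))/7 = -(-4 + 2)/7 = -⅐*(-2) = 2/7)
h(j) = 2/7
y(p, M) = √(M² + p²)
h(-6)*(-151 + y(U, B(-2))) = 2*(-151 + √((-2)² + (38/3)²))/7 = 2*(-151 + √(4 + 1444/9))/7 = 2*(-151 + √(1480/9))/7 = 2*(-151 + 2*√370/3)/7 = -302/7 + 4*√370/21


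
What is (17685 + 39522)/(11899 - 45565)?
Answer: -19069/11222 ≈ -1.6993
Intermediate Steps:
(17685 + 39522)/(11899 - 45565) = 57207/(-33666) = 57207*(-1/33666) = -19069/11222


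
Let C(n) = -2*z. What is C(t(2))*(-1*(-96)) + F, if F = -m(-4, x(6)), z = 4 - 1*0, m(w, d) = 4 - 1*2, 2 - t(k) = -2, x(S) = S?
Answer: -770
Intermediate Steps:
t(k) = 4 (t(k) = 2 - 1*(-2) = 2 + 2 = 4)
m(w, d) = 2 (m(w, d) = 4 - 2 = 2)
z = 4 (z = 4 + 0 = 4)
F = -2 (F = -1*2 = -2)
C(n) = -8 (C(n) = -2*4 = -8)
C(t(2))*(-1*(-96)) + F = -(-8)*(-96) - 2 = -8*96 - 2 = -768 - 2 = -770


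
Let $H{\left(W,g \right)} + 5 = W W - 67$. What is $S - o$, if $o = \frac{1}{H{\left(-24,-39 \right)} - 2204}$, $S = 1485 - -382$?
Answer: $\frac{3173901}{1700} \approx 1867.0$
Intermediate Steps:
$H{\left(W,g \right)} = -72 + W^{2}$ ($H{\left(W,g \right)} = -5 + \left(W W - 67\right) = -5 + \left(W^{2} - 67\right) = -5 + \left(-67 + W^{2}\right) = -72 + W^{2}$)
$S = 1867$ ($S = 1485 + 382 = 1867$)
$o = - \frac{1}{1700}$ ($o = \frac{1}{\left(-72 + \left(-24\right)^{2}\right) - 2204} = \frac{1}{\left(-72 + 576\right) - 2204} = \frac{1}{504 - 2204} = \frac{1}{-1700} = - \frac{1}{1700} \approx -0.00058824$)
$S - o = 1867 - - \frac{1}{1700} = 1867 + \frac{1}{1700} = \frac{3173901}{1700}$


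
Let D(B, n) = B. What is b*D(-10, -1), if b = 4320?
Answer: -43200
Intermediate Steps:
b*D(-10, -1) = 4320*(-10) = -43200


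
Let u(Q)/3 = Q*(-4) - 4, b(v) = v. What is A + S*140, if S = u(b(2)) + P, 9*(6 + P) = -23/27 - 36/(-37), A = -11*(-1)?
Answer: -52751239/8991 ≈ -5867.1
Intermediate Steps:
A = 11
u(Q) = -12 - 12*Q (u(Q) = 3*(Q*(-4) - 4) = 3*(-4*Q - 4) = 3*(-4 - 4*Q) = -12 - 12*Q)
P = -53825/8991 (P = -6 + (-23/27 - 36/(-37))/9 = -6 + (-23*1/27 - 36*(-1/37))/9 = -6 + (-23/27 + 36/37)/9 = -6 + (⅑)*(121/999) = -6 + 121/8991 = -53825/8991 ≈ -5.9865)
S = -377501/8991 (S = (-12 - 12*2) - 53825/8991 = (-12 - 24) - 53825/8991 = -36 - 53825/8991 = -377501/8991 ≈ -41.987)
A + S*140 = 11 - 377501/8991*140 = 11 - 52850140/8991 = -52751239/8991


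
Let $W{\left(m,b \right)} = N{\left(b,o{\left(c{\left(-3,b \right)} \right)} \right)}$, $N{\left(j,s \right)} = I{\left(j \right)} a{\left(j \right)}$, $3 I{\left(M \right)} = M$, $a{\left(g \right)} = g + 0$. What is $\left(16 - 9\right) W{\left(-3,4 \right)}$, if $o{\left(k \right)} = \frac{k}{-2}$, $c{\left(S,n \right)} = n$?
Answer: $\frac{112}{3} \approx 37.333$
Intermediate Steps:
$a{\left(g \right)} = g$
$I{\left(M \right)} = \frac{M}{3}$
$o{\left(k \right)} = - \frac{k}{2}$ ($o{\left(k \right)} = k \left(- \frac{1}{2}\right) = - \frac{k}{2}$)
$N{\left(j,s \right)} = \frac{j^{2}}{3}$ ($N{\left(j,s \right)} = \frac{j}{3} j = \frac{j^{2}}{3}$)
$W{\left(m,b \right)} = \frac{b^{2}}{3}$
$\left(16 - 9\right) W{\left(-3,4 \right)} = \left(16 - 9\right) \frac{4^{2}}{3} = 7 \cdot \frac{1}{3} \cdot 16 = 7 \cdot \frac{16}{3} = \frac{112}{3}$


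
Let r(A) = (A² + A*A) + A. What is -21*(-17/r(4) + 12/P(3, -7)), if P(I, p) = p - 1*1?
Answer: 497/12 ≈ 41.417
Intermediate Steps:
P(I, p) = -1 + p (P(I, p) = p - 1 = -1 + p)
r(A) = A + 2*A² (r(A) = (A² + A²) + A = 2*A² + A = A + 2*A²)
-21*(-17/r(4) + 12/P(3, -7)) = -21*(-17*1/(4*(1 + 2*4)) + 12/(-1 - 7)) = -21*(-17*1/(4*(1 + 8)) + 12/(-8)) = -21*(-17/(4*9) + 12*(-⅛)) = -21*(-17/36 - 3/2) = -21*(-71/36) = 497/12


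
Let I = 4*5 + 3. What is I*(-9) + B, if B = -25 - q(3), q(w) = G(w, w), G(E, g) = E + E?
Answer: -238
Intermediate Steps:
I = 23 (I = 20 + 3 = 23)
G(E, g) = 2*E
q(w) = 2*w
B = -31 (B = -25 - 2*3 = -25 - 1*6 = -25 - 6 = -31)
I*(-9) + B = 23*(-9) - 31 = -207 - 31 = -238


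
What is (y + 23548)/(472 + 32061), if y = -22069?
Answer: 1479/32533 ≈ 0.045462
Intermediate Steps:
(y + 23548)/(472 + 32061) = (-22069 + 23548)/(472 + 32061) = 1479/32533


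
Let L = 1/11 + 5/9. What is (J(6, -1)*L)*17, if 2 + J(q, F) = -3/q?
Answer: -2720/99 ≈ -27.475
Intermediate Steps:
J(q, F) = -2 - 3/q
L = 64/99 (L = 1*(1/11) + 5*(⅑) = 1/11 + 5/9 = 64/99 ≈ 0.64646)
(J(6, -1)*L)*17 = ((-2 - 3/6)*(64/99))*17 = ((-2 - 3*⅙)*(64/99))*17 = ((-2 - ½)*(64/99))*17 = -5/2*64/99*17 = -160/99*17 = -2720/99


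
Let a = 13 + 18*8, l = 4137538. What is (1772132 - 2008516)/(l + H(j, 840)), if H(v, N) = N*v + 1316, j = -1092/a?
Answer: -18556144/324441399 ≈ -0.057194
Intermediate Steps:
a = 157 (a = 13 + 144 = 157)
j = -1092/157 ≈ -6.9554
H(v, N) = 1316 + N*v
(1772132 - 2008516)/(l + H(j, 840)) = (1772132 - 2008516)/(4137538 + (1316 + 840*(-1092/157))) = -236384/(4137538 + (1316 - 917280/157)) = -236384/(4137538 - 710668/157) = -236384/648882798/157 = -236384*157/648882798 = -18556144/324441399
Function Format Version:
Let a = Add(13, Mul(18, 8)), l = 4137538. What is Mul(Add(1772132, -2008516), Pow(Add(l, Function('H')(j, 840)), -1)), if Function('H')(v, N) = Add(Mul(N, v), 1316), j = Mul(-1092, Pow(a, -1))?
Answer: Rational(-18556144, 324441399) ≈ -0.057194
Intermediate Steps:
a = 157 (a = Add(13, 144) = 157)
j = Rational(-1092, 157) (j = Mul(-1092, Pow(157, -1)) = Mul(-1092, Rational(1, 157)) = Rational(-1092, 157) ≈ -6.9554)
Function('H')(v, N) = Add(1316, Mul(N, v))
Mul(Add(1772132, -2008516), Pow(Add(l, Function('H')(j, 840)), -1)) = Mul(Add(1772132, -2008516), Pow(Add(4137538, Add(1316, Mul(840, Rational(-1092, 157)))), -1)) = Mul(-236384, Pow(Add(4137538, Add(1316, Rational(-917280, 157))), -1)) = Mul(-236384, Pow(Add(4137538, Rational(-710668, 157)), -1)) = Mul(-236384, Pow(Rational(648882798, 157), -1)) = Mul(-236384, Rational(157, 648882798)) = Rational(-18556144, 324441399)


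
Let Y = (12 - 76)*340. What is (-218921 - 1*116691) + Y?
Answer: -357372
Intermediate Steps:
Y = -21760 (Y = -64*340 = -21760)
(-218921 - 1*116691) + Y = (-218921 - 1*116691) - 21760 = (-218921 - 116691) - 21760 = -335612 - 21760 = -357372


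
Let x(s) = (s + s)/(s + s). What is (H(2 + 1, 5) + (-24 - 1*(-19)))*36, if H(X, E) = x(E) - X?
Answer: -252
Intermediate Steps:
x(s) = 1 (x(s) = (2*s)/((2*s)) = (2*s)*(1/(2*s)) = 1)
H(X, E) = 1 - X
(H(2 + 1, 5) + (-24 - 1*(-19)))*36 = ((1 - (2 + 1)) + (-24 - 1*(-19)))*36 = ((1 - 1*3) + (-24 + 19))*36 = ((1 - 3) - 5)*36 = (-2 - 5)*36 = -7*36 = -252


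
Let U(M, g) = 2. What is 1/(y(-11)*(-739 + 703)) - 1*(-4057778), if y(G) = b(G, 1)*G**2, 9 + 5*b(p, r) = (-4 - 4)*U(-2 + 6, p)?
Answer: 88378404841/21780 ≈ 4.0578e+6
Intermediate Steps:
b(p, r) = -5 (b(p, r) = -9/5 + ((-4 - 4)*2)/5 = -9/5 + (-8*2)/5 = -9/5 + (1/5)*(-16) = -9/5 - 16/5 = -5)
y(G) = -5*G**2
1/(y(-11)*(-739 + 703)) - 1*(-4057778) = 1/((-5*(-11)**2)*(-739 + 703)) - 1*(-4057778) = 1/(-5*121*(-36)) + 4057778 = 1/(-605*(-36)) + 4057778 = 1/21780 + 4057778 = 88378404841/21780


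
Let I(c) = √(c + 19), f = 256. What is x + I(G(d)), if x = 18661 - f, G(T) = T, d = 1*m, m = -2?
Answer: 18405 + √17 ≈ 18409.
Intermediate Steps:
d = -2 (d = 1*(-2) = -2)
x = 18405 (x = 18661 - 1*256 = 18661 - 256 = 18405)
I(c) = √(19 + c)
x + I(G(d)) = 18405 + √(19 - 2) = 18405 + √17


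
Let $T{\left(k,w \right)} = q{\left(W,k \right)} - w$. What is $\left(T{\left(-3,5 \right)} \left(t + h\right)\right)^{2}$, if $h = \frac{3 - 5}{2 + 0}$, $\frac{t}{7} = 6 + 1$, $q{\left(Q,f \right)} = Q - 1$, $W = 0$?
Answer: $82944$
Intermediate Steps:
$q{\left(Q,f \right)} = -1 + Q$ ($q{\left(Q,f \right)} = Q - 1 = -1 + Q$)
$T{\left(k,w \right)} = -1 - w$ ($T{\left(k,w \right)} = \left(-1 + 0\right) - w = -1 - w$)
$t = 49$ ($t = 7 \left(6 + 1\right) = 7 \cdot 7 = 49$)
$h = -1$ ($h = - \frac{2}{2} = \left(-2\right) \frac{1}{2} = -1$)
$\left(T{\left(-3,5 \right)} \left(t + h\right)\right)^{2} = \left(\left(-1 - 5\right) \left(49 - 1\right)\right)^{2} = \left(\left(-1 - 5\right) 48\right)^{2} = \left(\left(-6\right) 48\right)^{2} = \left(-288\right)^{2} = 82944$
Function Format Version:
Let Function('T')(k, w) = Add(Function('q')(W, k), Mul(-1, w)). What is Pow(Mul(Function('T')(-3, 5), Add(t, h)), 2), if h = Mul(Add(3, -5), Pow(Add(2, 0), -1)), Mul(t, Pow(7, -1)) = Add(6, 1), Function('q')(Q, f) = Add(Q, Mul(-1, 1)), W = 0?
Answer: 82944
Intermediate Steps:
Function('q')(Q, f) = Add(-1, Q) (Function('q')(Q, f) = Add(Q, -1) = Add(-1, Q))
Function('T')(k, w) = Add(-1, Mul(-1, w)) (Function('T')(k, w) = Add(Add(-1, 0), Mul(-1, w)) = Add(-1, Mul(-1, w)))
t = 49 (t = Mul(7, Add(6, 1)) = Mul(7, 7) = 49)
h = -1 (h = Mul(-2, Pow(2, -1)) = Mul(-2, Rational(1, 2)) = -1)
Pow(Mul(Function('T')(-3, 5), Add(t, h)), 2) = Pow(Mul(Add(-1, Mul(-1, 5)), Add(49, -1)), 2) = Pow(Mul(Add(-1, -5), 48), 2) = Pow(Mul(-6, 48), 2) = Pow(-288, 2) = 82944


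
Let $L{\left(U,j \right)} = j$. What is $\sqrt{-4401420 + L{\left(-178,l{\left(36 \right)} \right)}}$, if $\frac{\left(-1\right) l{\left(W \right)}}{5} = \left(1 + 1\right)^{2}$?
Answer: $4 i \sqrt{275090} \approx 2098.0 i$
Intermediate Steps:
$l{\left(W \right)} = -20$ ($l{\left(W \right)} = - 5 \left(1 + 1\right)^{2} = - 5 \cdot 2^{2} = \left(-5\right) 4 = -20$)
$\sqrt{-4401420 + L{\left(-178,l{\left(36 \right)} \right)}} = \sqrt{-4401420 - 20} = \sqrt{-4401440} = 4 i \sqrt{275090}$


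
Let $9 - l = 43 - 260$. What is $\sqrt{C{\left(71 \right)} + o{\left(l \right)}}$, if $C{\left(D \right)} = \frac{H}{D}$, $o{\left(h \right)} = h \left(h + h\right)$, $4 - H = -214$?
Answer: $\frac{3 \sqrt{57218190}}{71} \approx 319.62$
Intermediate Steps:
$H = 218$ ($H = 4 - -214 = 4 + 214 = 218$)
$l = 226$ ($l = 9 - \left(43 - 260\right) = 9 - -217 = 9 + 217 = 226$)
$o{\left(h \right)} = 2 h^{2}$ ($o{\left(h \right)} = h 2 h = 2 h^{2}$)
$C{\left(D \right)} = \frac{218}{D}$
$\sqrt{C{\left(71 \right)} + o{\left(l \right)}} = \sqrt{\frac{218}{71} + 2 \cdot 226^{2}} = \sqrt{218 \cdot \frac{1}{71} + 2 \cdot 51076} = \sqrt{\frac{218}{71} + 102152} = \sqrt{\frac{7253010}{71}} = \frac{3 \sqrt{57218190}}{71}$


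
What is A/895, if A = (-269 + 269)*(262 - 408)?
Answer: 0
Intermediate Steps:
A = 0 (A = 0*(-146) = 0)
A/895 = 0/895 = 0*(1/895) = 0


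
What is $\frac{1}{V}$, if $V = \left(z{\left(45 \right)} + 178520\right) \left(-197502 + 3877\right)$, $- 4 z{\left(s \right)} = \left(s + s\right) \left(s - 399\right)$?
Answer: $- \frac{1}{36108158125} \approx -2.7695 \cdot 10^{-11}$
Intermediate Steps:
$z{\left(s \right)} = - \frac{s \left(-399 + s\right)}{2}$ ($z{\left(s \right)} = - \frac{\left(s + s\right) \left(s - 399\right)}{4} = - \frac{2 s \left(-399 + s\right)}{4} = - \frac{s \left(-399 + s\right)}{2}$)
$V = -36108158125$ ($V = \left(\frac{1}{2} \cdot 45 \left(399 - 45\right) + 178520\right) \left(-197502 + 3877\right) = \left(\frac{1}{2} \cdot 45 \left(399 - 45\right) + 178520\right) \left(-193625\right) = \left(\frac{1}{2} \cdot 45 \cdot 354 + 178520\right) \left(-193625\right) = \left(7965 + 178520\right) \left(-193625\right) = 186485 \left(-193625\right) = -36108158125$)
$\frac{1}{V} = \frac{1}{-36108158125} = - \frac{1}{36108158125}$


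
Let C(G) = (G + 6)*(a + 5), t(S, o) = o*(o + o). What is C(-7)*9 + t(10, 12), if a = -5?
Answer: 288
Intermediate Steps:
t(S, o) = 2*o**2 (t(S, o) = o*(2*o) = 2*o**2)
C(G) = 0 (C(G) = (G + 6)*(-5 + 5) = (6 + G)*0 = 0)
C(-7)*9 + t(10, 12) = 0*9 + 2*12**2 = 0 + 2*144 = 0 + 288 = 288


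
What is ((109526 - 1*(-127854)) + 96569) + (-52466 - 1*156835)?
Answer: 124648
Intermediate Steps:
((109526 - 1*(-127854)) + 96569) + (-52466 - 1*156835) = ((109526 + 127854) + 96569) + (-52466 - 156835) = (237380 + 96569) - 209301 = 333949 - 209301 = 124648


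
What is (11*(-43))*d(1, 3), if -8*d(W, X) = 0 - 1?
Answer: -473/8 ≈ -59.125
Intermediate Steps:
d(W, X) = 1/8 (d(W, X) = -(0 - 1)/8 = -1/8*(-1) = 1/8)
(11*(-43))*d(1, 3) = (11*(-43))*(1/8) = -473*1/8 = -473/8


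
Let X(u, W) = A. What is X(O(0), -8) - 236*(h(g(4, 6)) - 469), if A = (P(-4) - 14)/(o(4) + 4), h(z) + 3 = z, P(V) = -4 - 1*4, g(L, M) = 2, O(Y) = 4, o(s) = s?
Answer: 443669/4 ≈ 1.1092e+5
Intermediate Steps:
P(V) = -8 (P(V) = -4 - 4 = -8)
h(z) = -3 + z
A = -11/4 (A = (-8 - 14)/(4 + 4) = -22/8 = -22*1/8 = -11/4 ≈ -2.7500)
X(u, W) = -11/4
X(O(0), -8) - 236*(h(g(4, 6)) - 469) = -11/4 - 236*((-3 + 2) - 469) = -11/4 - 236*(-1 - 469) = -11/4 - 236*(-470) = -11/4 + 110920 = 443669/4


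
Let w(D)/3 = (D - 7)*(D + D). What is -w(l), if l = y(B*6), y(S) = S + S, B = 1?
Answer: -360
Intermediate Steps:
y(S) = 2*S
l = 12 (l = 2*(1*6) = 2*6 = 12)
w(D) = 6*D*(-7 + D) (w(D) = 3*((D - 7)*(D + D)) = 3*((-7 + D)*(2*D)) = 3*(2*D*(-7 + D)) = 6*D*(-7 + D))
-w(l) = -6*12*(-7 + 12) = -6*12*5 = -1*360 = -360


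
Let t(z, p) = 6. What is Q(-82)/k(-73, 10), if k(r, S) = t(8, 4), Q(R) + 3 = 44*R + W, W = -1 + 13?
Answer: -3599/6 ≈ -599.83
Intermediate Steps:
W = 12
Q(R) = 9 + 44*R (Q(R) = -3 + (44*R + 12) = -3 + (12 + 44*R) = 9 + 44*R)
k(r, S) = 6
Q(-82)/k(-73, 10) = (9 + 44*(-82))/6 = (9 - 3608)*(⅙) = -3599*⅙ = -3599/6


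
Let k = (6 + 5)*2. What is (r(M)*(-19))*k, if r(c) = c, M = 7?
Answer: -2926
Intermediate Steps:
k = 22 (k = 11*2 = 22)
(r(M)*(-19))*k = (7*(-19))*22 = -133*22 = -2926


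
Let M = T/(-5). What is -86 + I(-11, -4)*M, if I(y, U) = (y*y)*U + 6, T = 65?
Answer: 6128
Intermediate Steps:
I(y, U) = 6 + U*y² (I(y, U) = y²*U + 6 = U*y² + 6 = 6 + U*y²)
M = -13 (M = 65/(-5) = 65*(-⅕) = -13)
-86 + I(-11, -4)*M = -86 + (6 - 4*(-11)²)*(-13) = -86 + (6 - 4*121)*(-13) = -86 + (6 - 484)*(-13) = -86 - 478*(-13) = -86 + 6214 = 6128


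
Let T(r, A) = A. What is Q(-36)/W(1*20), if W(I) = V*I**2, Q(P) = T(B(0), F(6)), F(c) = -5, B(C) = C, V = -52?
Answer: 1/4160 ≈ 0.00024038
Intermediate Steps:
Q(P) = -5
W(I) = -52*I**2
Q(-36)/W(1*20) = -5/((-52*(1*20)**2)) = -5/((-52*20**2)) = -5/((-52*400)) = -5/(-20800) = -5*(-1/20800) = 1/4160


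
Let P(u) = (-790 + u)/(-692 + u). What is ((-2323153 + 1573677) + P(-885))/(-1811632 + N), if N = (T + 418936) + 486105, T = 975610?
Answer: -1181921977/108842963 ≈ -10.859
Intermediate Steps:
P(u) = (-790 + u)/(-692 + u)
N = 1880651 (N = (975610 + 418936) + 486105 = 1394546 + 486105 = 1880651)
((-2323153 + 1573677) + P(-885))/(-1811632 + N) = ((-2323153 + 1573677) + (-790 - 885)/(-692 - 885))/(-1811632 + 1880651) = (-749476 - 1675/(-1577))/69019 = (-749476 - 1/1577*(-1675))*(1/69019) = (-749476 + 1675/1577)*(1/69019) = -1181921977/1577*1/69019 = -1181921977/108842963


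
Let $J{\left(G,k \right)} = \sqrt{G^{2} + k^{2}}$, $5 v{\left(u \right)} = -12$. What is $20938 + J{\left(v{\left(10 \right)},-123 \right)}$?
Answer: $20938 + \frac{3 \sqrt{42041}}{5} \approx 21061.0$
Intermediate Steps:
$v{\left(u \right)} = - \frac{12}{5}$ ($v{\left(u \right)} = \frac{1}{5} \left(-12\right) = - \frac{12}{5}$)
$20938 + J{\left(v{\left(10 \right)},-123 \right)} = 20938 + \sqrt{\left(- \frac{12}{5}\right)^{2} + \left(-123\right)^{2}} = 20938 + \sqrt{\frac{144}{25} + 15129} = 20938 + \sqrt{\frac{378369}{25}} = 20938 + \frac{3 \sqrt{42041}}{5}$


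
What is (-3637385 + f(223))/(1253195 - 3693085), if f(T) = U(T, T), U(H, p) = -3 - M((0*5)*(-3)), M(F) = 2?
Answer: 363739/243989 ≈ 1.4908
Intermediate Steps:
U(H, p) = -5 (U(H, p) = -3 - 1*2 = -3 - 2 = -5)
f(T) = -5
(-3637385 + f(223))/(1253195 - 3693085) = (-3637385 - 5)/(1253195 - 3693085) = -3637390/(-2439890) = -3637390*(-1/2439890) = 363739/243989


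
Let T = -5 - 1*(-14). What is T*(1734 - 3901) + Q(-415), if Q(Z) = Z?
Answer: -19918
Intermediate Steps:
T = 9 (T = -5 + 14 = 9)
T*(1734 - 3901) + Q(-415) = 9*(1734 - 3901) - 415 = 9*(-2167) - 415 = -19503 - 415 = -19918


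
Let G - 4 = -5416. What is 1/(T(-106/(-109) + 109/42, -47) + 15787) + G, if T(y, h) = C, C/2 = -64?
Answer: -84746507/15659 ≈ -5412.0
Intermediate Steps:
C = -128 (C = 2*(-64) = -128)
T(y, h) = -128
G = -5412 (G = 4 - 5416 = -5412)
1/(T(-106/(-109) + 109/42, -47) + 15787) + G = 1/(-128 + 15787) - 5412 = 1/15659 - 5412 = -84746507/15659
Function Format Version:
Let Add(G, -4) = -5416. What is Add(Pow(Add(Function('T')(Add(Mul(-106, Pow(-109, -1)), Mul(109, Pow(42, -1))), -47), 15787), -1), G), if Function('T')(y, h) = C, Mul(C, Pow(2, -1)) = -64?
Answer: Rational(-84746507, 15659) ≈ -5412.0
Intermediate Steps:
C = -128 (C = Mul(2, -64) = -128)
Function('T')(y, h) = -128
G = -5412 (G = Add(4, -5416) = -5412)
Add(Pow(Add(Function('T')(Add(Mul(-106, Pow(-109, -1)), Mul(109, Pow(42, -1))), -47), 15787), -1), G) = Add(Pow(Add(-128, 15787), -1), -5412) = Add(Pow(15659, -1), -5412) = Add(Rational(1, 15659), -5412) = Rational(-84746507, 15659)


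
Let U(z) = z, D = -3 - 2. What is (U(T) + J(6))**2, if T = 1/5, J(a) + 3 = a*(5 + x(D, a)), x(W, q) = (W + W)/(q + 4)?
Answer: 11236/25 ≈ 449.44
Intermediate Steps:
D = -5
x(W, q) = 2*W/(4 + q) (x(W, q) = (2*W)/(4 + q) = 2*W/(4 + q))
J(a) = -3 + a*(5 - 10/(4 + a)) (J(a) = -3 + a*(5 + 2*(-5)/(4 + a)) = -3 + a*(5 - 10/(4 + a)))
T = 1/5 ≈ 0.20000
(U(T) + J(6))**2 = (1/5 + (-12 + 5*6**2 + 7*6)/(4 + 6))**2 = (1/5 + (-12 + 5*36 + 42)/10)**2 = (1/5 + (-12 + 180 + 42)/10)**2 = (1/5 + (1/10)*210)**2 = (1/5 + 21)**2 = (106/5)**2 = 11236/25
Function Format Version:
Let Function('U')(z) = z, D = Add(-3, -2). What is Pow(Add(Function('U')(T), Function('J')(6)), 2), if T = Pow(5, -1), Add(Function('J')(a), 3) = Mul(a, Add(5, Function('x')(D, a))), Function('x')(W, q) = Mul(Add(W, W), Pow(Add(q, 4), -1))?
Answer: Rational(11236, 25) ≈ 449.44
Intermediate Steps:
D = -5
Function('x')(W, q) = Mul(2, W, Pow(Add(4, q), -1)) (Function('x')(W, q) = Mul(Mul(2, W), Pow(Add(4, q), -1)) = Mul(2, W, Pow(Add(4, q), -1)))
Function('J')(a) = Add(-3, Mul(a, Add(5, Mul(-10, Pow(Add(4, a), -1))))) (Function('J')(a) = Add(-3, Mul(a, Add(5, Mul(2, -5, Pow(Add(4, a), -1))))) = Add(-3, Mul(a, Add(5, Mul(-10, Pow(Add(4, a), -1))))))
T = Rational(1, 5) ≈ 0.20000
Pow(Add(Function('U')(T), Function('J')(6)), 2) = Pow(Add(Rational(1, 5), Mul(Pow(Add(4, 6), -1), Add(-12, Mul(5, Pow(6, 2)), Mul(7, 6)))), 2) = Pow(Add(Rational(1, 5), Mul(Pow(10, -1), Add(-12, Mul(5, 36), 42))), 2) = Pow(Add(Rational(1, 5), Mul(Rational(1, 10), Add(-12, 180, 42))), 2) = Pow(Add(Rational(1, 5), Mul(Rational(1, 10), 210)), 2) = Pow(Add(Rational(1, 5), 21), 2) = Pow(Rational(106, 5), 2) = Rational(11236, 25)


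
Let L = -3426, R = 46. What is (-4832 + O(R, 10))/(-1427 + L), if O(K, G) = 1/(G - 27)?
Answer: 82145/82501 ≈ 0.99568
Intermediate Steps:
O(K, G) = 1/(-27 + G)
(-4832 + O(R, 10))/(-1427 + L) = (-4832 + 1/(-27 + 10))/(-1427 - 3426) = (-4832 + 1/(-17))/(-4853) = (-4832 - 1/17)*(-1/4853) = -82145/17*(-1/4853) = 82145/82501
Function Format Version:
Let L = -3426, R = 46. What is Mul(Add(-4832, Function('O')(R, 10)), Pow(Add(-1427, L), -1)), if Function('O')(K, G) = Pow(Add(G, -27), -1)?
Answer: Rational(82145, 82501) ≈ 0.99568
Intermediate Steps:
Function('O')(K, G) = Pow(Add(-27, G), -1)
Mul(Add(-4832, Function('O')(R, 10)), Pow(Add(-1427, L), -1)) = Mul(Add(-4832, Pow(Add(-27, 10), -1)), Pow(Add(-1427, -3426), -1)) = Mul(Add(-4832, Pow(-17, -1)), Pow(-4853, -1)) = Mul(Add(-4832, Rational(-1, 17)), Rational(-1, 4853)) = Mul(Rational(-82145, 17), Rational(-1, 4853)) = Rational(82145, 82501)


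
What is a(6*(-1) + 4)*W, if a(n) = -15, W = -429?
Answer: 6435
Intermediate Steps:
a(6*(-1) + 4)*W = -15*(-429) = 6435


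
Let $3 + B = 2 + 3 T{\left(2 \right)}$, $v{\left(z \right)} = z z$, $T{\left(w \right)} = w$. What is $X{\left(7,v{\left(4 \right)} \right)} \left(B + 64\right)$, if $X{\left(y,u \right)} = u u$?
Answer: $17664$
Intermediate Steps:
$v{\left(z \right)} = z^{2}$
$X{\left(y,u \right)} = u^{2}$
$B = 5$ ($B = -3 + \left(2 + 3 \cdot 2\right) = -3 + \left(2 + 6\right) = -3 + 8 = 5$)
$X{\left(7,v{\left(4 \right)} \right)} \left(B + 64\right) = \left(4^{2}\right)^{2} \left(5 + 64\right) = 16^{2} \cdot 69 = 256 \cdot 69 = 17664$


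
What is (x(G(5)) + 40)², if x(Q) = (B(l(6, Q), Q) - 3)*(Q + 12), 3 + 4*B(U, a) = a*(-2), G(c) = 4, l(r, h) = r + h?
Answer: 2704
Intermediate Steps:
l(r, h) = h + r
B(U, a) = -¾ - a/2 (B(U, a) = -¾ + (a*(-2))/4 = -¾ + (-2*a)/4 = -¾ - a/2)
x(Q) = (12 + Q)*(-15/4 - Q/2) (x(Q) = ((-¾ - Q/2) - 3)*(Q + 12) = (-15/4 - Q/2)*(12 + Q) = (12 + Q)*(-15/4 - Q/2))
(x(G(5)) + 40)² = ((-45 - 39/4*4 - ½*4²) + 40)² = ((-45 - 39 - ½*16) + 40)² = ((-45 - 39 - 8) + 40)² = (-92 + 40)² = (-52)² = 2704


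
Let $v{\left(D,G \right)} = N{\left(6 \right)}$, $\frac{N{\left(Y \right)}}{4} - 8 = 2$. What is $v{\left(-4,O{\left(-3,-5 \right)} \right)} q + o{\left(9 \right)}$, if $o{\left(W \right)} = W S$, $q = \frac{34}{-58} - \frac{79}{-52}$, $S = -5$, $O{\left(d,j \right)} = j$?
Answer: $- \frac{2895}{377} \approx -7.679$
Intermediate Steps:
$N{\left(Y \right)} = 40$ ($N{\left(Y \right)} = 32 + 4 \cdot 2 = 32 + 8 = 40$)
$v{\left(D,G \right)} = 40$
$q = \frac{1407}{1508}$ ($q = 34 \left(- \frac{1}{58}\right) - - \frac{79}{52} = - \frac{17}{29} + \frac{79}{52} = \frac{1407}{1508} \approx 0.93302$)
$o{\left(W \right)} = - 5 W$ ($o{\left(W \right)} = W \left(-5\right) = - 5 W$)
$v{\left(-4,O{\left(-3,-5 \right)} \right)} q + o{\left(9 \right)} = 40 \cdot \frac{1407}{1508} - 45 = \frac{14070}{377} - 45 = - \frac{2895}{377}$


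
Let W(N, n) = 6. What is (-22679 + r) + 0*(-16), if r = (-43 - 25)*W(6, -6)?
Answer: -23087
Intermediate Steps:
r = -408 (r = (-43 - 25)*6 = -68*6 = -408)
(-22679 + r) + 0*(-16) = (-22679 - 408) + 0*(-16) = -23087 + 0 = -23087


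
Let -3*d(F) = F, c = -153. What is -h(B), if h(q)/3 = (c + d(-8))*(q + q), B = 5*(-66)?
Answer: -297660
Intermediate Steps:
d(F) = -F/3
B = -330
h(q) = -902*q (h(q) = 3*((-153 - 1/3*(-8))*(q + q)) = 3*((-153 + 8/3)*(2*q)) = 3*(-902*q/3) = -902*q)
-h(B) = -(-902)*(-330) = -1*297660 = -297660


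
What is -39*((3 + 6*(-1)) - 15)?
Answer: 702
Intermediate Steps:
-39*((3 + 6*(-1)) - 15) = -39*((3 - 6) - 15) = -39*(-3 - 15) = -39*(-18) = 702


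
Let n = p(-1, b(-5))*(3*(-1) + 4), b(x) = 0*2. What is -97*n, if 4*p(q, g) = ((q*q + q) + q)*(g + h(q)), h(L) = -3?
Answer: -291/4 ≈ -72.750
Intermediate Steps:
b(x) = 0
p(q, g) = (-3 + g)*(q**2 + 2*q)/4 (p(q, g) = (((q*q + q) + q)*(g - 3))/4 = (((q**2 + q) + q)*(-3 + g))/4 = (((q + q**2) + q)*(-3 + g))/4 = ((q**2 + 2*q)*(-3 + g))/4 = ((-3 + g)*(q**2 + 2*q))/4 = (-3 + g)*(q**2 + 2*q)/4)
n = 3/4 (n = ((1/4)*(-1)*(-6 - 3*(-1) + 2*0 + 0*(-1)))*(3*(-1) + 4) = ((1/4)*(-1)*(-6 + 3 + 0 + 0))*(-3 + 4) = ((1/4)*(-1)*(-3))*1 = (3/4)*1 = 3/4 ≈ 0.75000)
-97*n = -97*3/4 = -291/4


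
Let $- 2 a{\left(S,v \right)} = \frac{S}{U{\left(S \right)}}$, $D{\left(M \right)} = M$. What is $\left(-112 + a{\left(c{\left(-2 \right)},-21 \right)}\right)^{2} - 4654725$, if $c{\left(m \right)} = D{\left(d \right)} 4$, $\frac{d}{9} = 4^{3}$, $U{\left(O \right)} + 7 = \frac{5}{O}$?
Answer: $- \frac{1209281182075901}{259951129} \approx -4.652 \cdot 10^{6}$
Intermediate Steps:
$U{\left(O \right)} = -7 + \frac{5}{O}$
$d = 576$ ($d = 9 \cdot 4^{3} = 9 \cdot 64 = 576$)
$c{\left(m \right)} = 2304$ ($c{\left(m \right)} = 576 \cdot 4 = 2304$)
$a{\left(S,v \right)} = - \frac{S}{2 \left(-7 + \frac{5}{S}\right)}$ ($a{\left(S,v \right)} = - \frac{S \frac{1}{-7 + \frac{5}{S}}}{2} = - \frac{S}{2 \left(-7 + \frac{5}{S}\right)}$)
$\left(-112 + a{\left(c{\left(-2 \right)},-21 \right)}\right)^{2} - 4654725 = \left(-112 + \frac{2304^{2}}{2 \left(-5 + 7 \cdot 2304\right)}\right)^{2} - 4654725 = \left(-112 + \frac{1}{2} \cdot 5308416 \frac{1}{-5 + 16128}\right)^{2} - 4654725 = \left(-112 + \frac{1}{2} \cdot 5308416 \cdot \frac{1}{16123}\right)^{2} - 4654725 = \left(-112 + \frac{2654208}{16123}\right)^{2} - 4654725 = \left(\frac{848432}{16123}\right)^{2} - 4654725 = \frac{719836858624}{259951129} - 4654725 = - \frac{1209281182075901}{259951129}$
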